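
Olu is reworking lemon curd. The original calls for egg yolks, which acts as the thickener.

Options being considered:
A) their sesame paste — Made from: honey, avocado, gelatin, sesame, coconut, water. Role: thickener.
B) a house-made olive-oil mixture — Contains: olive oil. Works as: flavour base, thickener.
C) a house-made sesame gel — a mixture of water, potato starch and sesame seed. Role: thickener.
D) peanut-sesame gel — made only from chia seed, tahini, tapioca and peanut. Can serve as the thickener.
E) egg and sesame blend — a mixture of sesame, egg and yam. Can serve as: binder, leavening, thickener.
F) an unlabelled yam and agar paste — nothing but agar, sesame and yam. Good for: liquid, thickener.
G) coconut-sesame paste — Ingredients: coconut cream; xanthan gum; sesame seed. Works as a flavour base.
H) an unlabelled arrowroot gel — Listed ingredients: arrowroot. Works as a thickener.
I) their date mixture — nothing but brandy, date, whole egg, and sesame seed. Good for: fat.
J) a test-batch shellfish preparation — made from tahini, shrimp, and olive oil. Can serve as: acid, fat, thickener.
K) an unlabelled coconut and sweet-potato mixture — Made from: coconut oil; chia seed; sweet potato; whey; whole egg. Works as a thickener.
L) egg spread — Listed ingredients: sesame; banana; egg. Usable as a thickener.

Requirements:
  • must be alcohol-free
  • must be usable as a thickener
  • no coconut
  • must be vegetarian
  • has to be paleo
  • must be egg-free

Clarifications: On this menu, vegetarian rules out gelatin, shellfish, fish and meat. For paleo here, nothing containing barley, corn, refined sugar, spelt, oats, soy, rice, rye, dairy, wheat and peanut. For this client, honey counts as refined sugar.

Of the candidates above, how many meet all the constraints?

4

A: has gelatin, so not vegetarian; has honey, so not paleo (and 1 more) — no
B: all constraints satisfied — valid
C: only sesame seed, potato starch and water; none excluded — valid
D: has peanut, so not paleo — no
E: has egg, so not egg-free — out
F: no coconut, no alcohol — valid
G: not usable as a thickener; has coconut cream, so not coconut-free — reject
H: no alcohol, paleo — keep
I: not usable as a thickener; has whole egg, so not egg-free (and 1 more) — out
J: has shrimp, so not vegetarian — no
K: has whey, so not paleo; has whole egg, so not egg-free (and 1 more) — out
L: has egg, so not egg-free — no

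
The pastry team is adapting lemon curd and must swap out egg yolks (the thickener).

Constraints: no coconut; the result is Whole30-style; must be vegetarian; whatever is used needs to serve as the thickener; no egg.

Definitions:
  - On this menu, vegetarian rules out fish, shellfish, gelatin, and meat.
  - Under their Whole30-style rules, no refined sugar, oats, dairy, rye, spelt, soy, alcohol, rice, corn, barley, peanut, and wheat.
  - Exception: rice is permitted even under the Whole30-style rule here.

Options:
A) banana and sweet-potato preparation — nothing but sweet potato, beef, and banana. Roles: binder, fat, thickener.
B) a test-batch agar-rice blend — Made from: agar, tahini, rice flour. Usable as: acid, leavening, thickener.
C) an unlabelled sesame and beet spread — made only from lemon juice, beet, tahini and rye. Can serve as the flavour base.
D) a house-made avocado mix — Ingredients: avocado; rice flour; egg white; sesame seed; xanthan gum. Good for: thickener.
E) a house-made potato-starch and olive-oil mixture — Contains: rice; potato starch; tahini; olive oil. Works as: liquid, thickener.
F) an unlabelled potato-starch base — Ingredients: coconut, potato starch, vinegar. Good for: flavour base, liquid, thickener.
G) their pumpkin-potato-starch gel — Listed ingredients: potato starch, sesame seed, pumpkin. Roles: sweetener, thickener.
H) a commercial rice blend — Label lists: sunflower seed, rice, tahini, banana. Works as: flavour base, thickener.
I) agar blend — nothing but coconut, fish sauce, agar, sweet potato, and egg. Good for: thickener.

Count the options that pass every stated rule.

4

A: has beef, so not vegetarian — reject
B: rice is permitted under the Whole30-style carve-out; nothing else excluded — valid
C: not usable as a thickener; has rye, so not Whole30-style — out
D: has egg white, so not egg-free — reject
E: rice is permitted under the Whole30-style carve-out; nothing else excluded — keep
F: has coconut, so not coconut-free — reject
G: all constraints satisfied — keep
H: rice is permitted under the Whole30-style carve-out; nothing else excluded — valid
I: has fish sauce, so not vegetarian; has egg, so not egg-free (and 1 more) — reject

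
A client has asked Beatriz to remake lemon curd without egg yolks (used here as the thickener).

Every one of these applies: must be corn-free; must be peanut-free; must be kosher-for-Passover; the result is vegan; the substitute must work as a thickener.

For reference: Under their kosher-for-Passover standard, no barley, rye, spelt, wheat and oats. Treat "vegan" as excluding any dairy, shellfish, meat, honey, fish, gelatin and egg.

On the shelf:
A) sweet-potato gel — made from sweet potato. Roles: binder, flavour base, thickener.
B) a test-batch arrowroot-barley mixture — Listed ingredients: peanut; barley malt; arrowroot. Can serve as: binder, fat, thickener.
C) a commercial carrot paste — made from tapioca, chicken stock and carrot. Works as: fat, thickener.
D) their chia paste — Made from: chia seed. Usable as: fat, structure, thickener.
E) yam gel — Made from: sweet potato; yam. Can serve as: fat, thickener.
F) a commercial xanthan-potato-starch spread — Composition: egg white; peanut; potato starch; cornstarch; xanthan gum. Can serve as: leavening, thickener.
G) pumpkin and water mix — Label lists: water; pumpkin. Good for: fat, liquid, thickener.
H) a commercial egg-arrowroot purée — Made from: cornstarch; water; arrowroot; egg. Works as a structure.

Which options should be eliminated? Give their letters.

B, C, F, H

A: nothing on the exclusion list — OK
B: has barley malt, so not kosher-for-Passover; has peanut, so not peanut-free — out
C: has chicken stock, so not vegan — reject
D: no peanut, kosher-for-Passover — keep
E: no corn, kosher-for-Passover — valid
F: has egg white, so not vegan; has peanut, so not peanut-free (and 1 more) — out
G: only pumpkin and water; none excluded — OK
H: not usable as a thickener; has egg, so not vegan (and 1 more) — out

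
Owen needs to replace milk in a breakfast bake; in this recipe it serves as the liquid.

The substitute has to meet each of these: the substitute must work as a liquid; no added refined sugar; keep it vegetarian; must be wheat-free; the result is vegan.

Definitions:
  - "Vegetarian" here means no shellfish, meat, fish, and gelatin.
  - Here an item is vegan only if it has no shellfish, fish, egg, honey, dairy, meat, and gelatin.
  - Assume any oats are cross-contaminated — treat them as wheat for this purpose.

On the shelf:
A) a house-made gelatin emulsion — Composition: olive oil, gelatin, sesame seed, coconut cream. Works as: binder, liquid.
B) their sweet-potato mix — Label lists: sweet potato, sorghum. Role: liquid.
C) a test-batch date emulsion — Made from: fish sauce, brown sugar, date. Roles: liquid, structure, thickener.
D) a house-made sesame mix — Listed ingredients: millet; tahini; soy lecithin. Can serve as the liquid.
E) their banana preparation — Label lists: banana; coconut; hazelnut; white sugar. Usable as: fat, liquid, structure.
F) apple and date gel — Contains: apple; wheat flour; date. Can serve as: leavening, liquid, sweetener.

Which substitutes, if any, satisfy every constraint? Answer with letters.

A: has gelatin, so not vegetarian; has gelatin, so not vegan — no
B: nothing on the exclusion list — valid
C: has fish sauce, so not vegetarian; has fish sauce, so not vegan (and 1 more) — no
D: only tahini, soy lecithin, and millet; none excluded — OK
E: has white sugar, so not no-added-sugar — reject
F: has wheat flour, so not wheat-free — no

B, D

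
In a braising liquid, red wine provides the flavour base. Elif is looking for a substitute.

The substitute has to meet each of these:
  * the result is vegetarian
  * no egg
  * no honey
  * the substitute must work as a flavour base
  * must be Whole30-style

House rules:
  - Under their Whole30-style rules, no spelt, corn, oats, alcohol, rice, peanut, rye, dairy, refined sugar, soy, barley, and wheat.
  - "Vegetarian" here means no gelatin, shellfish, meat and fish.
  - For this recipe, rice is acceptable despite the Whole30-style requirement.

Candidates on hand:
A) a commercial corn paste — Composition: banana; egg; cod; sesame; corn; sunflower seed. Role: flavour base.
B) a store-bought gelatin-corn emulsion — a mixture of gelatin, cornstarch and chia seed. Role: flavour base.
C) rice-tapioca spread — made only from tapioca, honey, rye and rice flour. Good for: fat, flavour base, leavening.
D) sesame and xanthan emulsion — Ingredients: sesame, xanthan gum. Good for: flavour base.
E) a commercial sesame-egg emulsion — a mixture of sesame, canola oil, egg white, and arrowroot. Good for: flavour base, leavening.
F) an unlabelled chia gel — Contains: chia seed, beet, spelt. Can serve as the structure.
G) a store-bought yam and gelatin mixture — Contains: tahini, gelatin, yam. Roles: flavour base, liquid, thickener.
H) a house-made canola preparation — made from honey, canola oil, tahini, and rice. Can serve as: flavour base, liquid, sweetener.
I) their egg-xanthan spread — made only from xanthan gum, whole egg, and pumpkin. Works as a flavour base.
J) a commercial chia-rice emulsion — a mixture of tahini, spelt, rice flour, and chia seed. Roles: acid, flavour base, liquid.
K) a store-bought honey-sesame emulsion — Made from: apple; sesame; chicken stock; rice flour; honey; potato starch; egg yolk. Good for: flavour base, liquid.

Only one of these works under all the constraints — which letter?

A: has corn, so not Whole30-style; has cod, so not vegetarian (and 1 more) — reject
B: has cornstarch, so not Whole30-style; has gelatin, so not vegetarian — out
C: has rye, so not Whole30-style; has honey, so not honey-free — no
D: Whole30-style, vegetarian — OK
E: has egg white, so not egg-free — reject
F: not usable as a flavour base; has spelt, so not Whole30-style — no
G: has gelatin, so not vegetarian — reject
H: has honey, so not honey-free — no
I: has whole egg, so not egg-free — no
J: has spelt, so not Whole30-style — no
K: has chicken stock, so not vegetarian; has honey, so not honey-free (and 1 more) — no

D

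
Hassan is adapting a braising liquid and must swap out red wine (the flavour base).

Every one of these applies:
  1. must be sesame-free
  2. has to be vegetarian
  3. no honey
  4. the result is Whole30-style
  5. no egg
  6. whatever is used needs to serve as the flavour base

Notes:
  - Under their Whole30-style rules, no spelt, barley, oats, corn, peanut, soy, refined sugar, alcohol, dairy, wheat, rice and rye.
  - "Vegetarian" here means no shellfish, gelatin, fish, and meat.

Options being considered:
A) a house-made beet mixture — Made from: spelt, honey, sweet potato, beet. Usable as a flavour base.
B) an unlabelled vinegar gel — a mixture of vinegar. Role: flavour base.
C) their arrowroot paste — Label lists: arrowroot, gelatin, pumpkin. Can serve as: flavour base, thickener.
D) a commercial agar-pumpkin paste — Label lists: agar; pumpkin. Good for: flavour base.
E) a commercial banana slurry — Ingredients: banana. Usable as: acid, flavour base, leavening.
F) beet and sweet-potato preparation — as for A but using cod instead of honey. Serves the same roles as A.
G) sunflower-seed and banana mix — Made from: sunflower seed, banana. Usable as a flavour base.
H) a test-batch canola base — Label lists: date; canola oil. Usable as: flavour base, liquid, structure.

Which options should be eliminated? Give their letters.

A: has spelt, so not Whole30-style; has honey, so not honey-free — no
B: every rule checks out — valid
C: has gelatin, so not vegetarian — out
D: no honey, no sesame — OK
E: works as a flavour base, Whole30-style, no honey — OK
F: has spelt, so not Whole30-style; has cod, so not vegetarian — reject
G: works as a flavour base, Whole30-style, vegetarian — valid
H: Whole30-style, no sesame — OK

A, C, F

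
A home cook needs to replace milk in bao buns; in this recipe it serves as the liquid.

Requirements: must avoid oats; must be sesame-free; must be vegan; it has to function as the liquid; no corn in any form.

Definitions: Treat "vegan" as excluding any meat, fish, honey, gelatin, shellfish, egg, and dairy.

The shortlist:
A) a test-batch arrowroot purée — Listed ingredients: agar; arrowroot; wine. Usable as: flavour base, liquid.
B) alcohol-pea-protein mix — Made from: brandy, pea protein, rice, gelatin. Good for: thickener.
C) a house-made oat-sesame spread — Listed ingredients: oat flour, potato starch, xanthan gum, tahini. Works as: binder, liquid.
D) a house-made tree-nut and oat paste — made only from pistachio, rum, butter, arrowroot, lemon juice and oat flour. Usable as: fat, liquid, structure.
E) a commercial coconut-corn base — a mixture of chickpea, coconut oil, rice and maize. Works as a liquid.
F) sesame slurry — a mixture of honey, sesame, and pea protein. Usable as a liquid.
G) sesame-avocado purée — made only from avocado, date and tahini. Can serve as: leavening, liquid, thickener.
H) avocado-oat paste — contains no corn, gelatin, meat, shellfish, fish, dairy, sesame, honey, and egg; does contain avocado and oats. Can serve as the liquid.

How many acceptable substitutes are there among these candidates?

A: only wine, arrowroot and agar; none excluded — OK
B: not usable as a liquid; has gelatin, so not vegan — out
C: has tahini, so not sesame-free; has oat flour, so not oat-free — reject
D: has butter, so not vegan; has oat flour, so not oat-free — no
E: has maize, so not corn-free — no
F: has honey, so not vegan; has sesame, so not sesame-free — reject
G: has tahini, so not sesame-free — out
H: has oats, so not oat-free — reject

1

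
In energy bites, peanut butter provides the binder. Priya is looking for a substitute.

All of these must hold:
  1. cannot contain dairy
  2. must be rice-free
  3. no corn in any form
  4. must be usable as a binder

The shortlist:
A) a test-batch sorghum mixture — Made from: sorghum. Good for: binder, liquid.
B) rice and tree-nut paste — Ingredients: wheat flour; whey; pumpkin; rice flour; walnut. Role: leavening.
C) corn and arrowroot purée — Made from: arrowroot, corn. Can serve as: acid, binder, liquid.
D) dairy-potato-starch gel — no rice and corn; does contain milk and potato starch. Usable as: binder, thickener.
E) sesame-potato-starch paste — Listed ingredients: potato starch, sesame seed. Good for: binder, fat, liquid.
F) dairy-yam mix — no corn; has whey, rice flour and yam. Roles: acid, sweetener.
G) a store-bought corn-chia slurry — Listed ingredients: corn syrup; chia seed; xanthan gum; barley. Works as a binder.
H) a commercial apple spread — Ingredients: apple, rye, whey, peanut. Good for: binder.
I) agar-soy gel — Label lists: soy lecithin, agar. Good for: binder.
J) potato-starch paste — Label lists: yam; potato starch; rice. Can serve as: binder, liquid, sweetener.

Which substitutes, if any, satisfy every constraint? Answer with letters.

A: works as a binder, no dairy, no rice — keep
B: not usable as a binder; has rice flour, so not rice-free (and 1 more) — reject
C: has corn, so not corn-free — reject
D: has milk, so not dairy-free — out
E: only sesame seed and potato starch; none excluded — keep
F: not usable as a binder; has rice flour, so not rice-free (and 1 more) — reject
G: has corn syrup, so not corn-free — reject
H: has whey, so not dairy-free — reject
I: all constraints satisfied — valid
J: has rice, so not rice-free — no

A, E, I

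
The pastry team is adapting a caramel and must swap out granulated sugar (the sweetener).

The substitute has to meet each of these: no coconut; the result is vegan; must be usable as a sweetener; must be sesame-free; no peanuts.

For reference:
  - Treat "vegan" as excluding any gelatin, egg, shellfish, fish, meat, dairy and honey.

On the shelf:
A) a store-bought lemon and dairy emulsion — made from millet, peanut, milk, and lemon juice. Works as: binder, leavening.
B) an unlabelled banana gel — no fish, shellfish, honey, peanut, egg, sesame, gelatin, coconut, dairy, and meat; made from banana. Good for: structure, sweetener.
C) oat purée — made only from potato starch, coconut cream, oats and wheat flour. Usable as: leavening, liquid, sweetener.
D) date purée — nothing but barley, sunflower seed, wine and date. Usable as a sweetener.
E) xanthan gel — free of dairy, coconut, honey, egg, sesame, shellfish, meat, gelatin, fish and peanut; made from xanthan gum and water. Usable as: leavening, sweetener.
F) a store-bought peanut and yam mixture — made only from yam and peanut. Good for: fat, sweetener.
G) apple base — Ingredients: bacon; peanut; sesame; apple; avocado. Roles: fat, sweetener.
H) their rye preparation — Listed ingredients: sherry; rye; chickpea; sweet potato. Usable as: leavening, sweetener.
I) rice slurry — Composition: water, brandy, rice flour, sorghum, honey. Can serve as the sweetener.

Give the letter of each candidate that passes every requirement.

B, D, E, H

A: not usable as a sweetener; has milk, so not vegan (and 1 more) — out
B: no coconut, no sesame — OK
C: has coconut cream, so not coconut-free — out
D: nothing on the exclusion list — OK
E: vegan, no sesame — OK
F: has peanut, so not peanut-free — no
G: has bacon, so not vegan; has peanut, so not peanut-free (and 1 more) — no
H: all constraints satisfied — OK
I: has honey, so not vegan — no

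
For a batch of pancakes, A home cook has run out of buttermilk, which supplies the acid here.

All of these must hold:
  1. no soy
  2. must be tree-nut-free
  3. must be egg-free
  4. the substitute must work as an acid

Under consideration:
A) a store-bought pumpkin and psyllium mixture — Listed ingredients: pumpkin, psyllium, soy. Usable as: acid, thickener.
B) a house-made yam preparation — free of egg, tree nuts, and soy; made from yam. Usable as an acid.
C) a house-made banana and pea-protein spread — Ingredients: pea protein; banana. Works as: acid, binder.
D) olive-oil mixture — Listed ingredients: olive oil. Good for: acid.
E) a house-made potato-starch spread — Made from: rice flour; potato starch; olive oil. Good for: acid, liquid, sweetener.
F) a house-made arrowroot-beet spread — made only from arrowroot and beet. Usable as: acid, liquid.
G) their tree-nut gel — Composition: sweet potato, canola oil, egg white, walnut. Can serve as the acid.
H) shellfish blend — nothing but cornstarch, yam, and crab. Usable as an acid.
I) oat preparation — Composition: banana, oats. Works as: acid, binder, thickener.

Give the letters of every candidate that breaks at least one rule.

A: has soy, so not soy-free — out
B: works as an acid, no egg, no tree nuts — keep
C: all constraints satisfied — keep
D: no tree nuts, no egg — valid
E: no tree nuts, no egg — keep
F: works as an acid, no soy, no egg — valid
G: has egg white, so not egg-free; has walnut, so not tree-nut-free — reject
H: only cornstarch, crab and yam; none excluded — keep
I: only oats and banana; none excluded — keep

A, G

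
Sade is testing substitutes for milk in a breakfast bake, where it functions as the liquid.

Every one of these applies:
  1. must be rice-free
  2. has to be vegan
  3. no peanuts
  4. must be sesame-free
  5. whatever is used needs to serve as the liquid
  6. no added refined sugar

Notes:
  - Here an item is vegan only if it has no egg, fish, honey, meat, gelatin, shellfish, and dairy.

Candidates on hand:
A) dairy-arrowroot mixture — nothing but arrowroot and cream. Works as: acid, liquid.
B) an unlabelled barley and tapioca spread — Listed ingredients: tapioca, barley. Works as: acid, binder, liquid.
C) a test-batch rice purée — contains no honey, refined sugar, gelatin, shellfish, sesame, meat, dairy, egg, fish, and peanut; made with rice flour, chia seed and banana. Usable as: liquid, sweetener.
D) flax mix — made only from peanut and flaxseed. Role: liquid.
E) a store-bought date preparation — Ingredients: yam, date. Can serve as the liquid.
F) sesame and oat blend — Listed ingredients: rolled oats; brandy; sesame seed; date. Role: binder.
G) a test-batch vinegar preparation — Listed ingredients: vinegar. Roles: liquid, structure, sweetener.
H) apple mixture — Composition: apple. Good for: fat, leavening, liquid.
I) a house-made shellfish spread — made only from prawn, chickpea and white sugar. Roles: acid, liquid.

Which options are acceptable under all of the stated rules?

B, E, G, H

A: has cream, so not vegan — no
B: only barley and tapioca; none excluded — keep
C: has rice flour, so not rice-free — reject
D: has peanut, so not peanut-free — out
E: works as a liquid, no peanut, vegan — valid
F: not usable as a liquid; has sesame seed, so not sesame-free — no
G: no refined sugar, vegan — OK
H: nothing on the exclusion list — keep
I: has prawn, so not vegan; has white sugar, so not no-added-sugar — out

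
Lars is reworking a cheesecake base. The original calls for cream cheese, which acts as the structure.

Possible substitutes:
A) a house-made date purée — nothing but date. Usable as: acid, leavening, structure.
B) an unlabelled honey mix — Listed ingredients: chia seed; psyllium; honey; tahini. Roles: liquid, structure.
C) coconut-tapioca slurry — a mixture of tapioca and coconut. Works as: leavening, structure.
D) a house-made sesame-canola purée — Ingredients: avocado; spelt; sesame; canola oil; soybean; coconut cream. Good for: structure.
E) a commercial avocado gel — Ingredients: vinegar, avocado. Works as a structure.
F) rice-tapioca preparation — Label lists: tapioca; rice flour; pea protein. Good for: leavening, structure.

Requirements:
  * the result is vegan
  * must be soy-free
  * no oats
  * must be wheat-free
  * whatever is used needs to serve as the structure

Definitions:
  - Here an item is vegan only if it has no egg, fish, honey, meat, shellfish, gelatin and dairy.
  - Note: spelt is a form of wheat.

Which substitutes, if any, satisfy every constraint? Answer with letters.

A, C, E, F

A: all constraints satisfied — OK
B: has honey, so not vegan — no
C: works as a structure, no oats, wheat-free — valid
D: has spelt, so not wheat-free; has soybean, so not soy-free — reject
E: nothing on the exclusion list — OK
F: only rice flour, pea protein, and tapioca; none excluded — OK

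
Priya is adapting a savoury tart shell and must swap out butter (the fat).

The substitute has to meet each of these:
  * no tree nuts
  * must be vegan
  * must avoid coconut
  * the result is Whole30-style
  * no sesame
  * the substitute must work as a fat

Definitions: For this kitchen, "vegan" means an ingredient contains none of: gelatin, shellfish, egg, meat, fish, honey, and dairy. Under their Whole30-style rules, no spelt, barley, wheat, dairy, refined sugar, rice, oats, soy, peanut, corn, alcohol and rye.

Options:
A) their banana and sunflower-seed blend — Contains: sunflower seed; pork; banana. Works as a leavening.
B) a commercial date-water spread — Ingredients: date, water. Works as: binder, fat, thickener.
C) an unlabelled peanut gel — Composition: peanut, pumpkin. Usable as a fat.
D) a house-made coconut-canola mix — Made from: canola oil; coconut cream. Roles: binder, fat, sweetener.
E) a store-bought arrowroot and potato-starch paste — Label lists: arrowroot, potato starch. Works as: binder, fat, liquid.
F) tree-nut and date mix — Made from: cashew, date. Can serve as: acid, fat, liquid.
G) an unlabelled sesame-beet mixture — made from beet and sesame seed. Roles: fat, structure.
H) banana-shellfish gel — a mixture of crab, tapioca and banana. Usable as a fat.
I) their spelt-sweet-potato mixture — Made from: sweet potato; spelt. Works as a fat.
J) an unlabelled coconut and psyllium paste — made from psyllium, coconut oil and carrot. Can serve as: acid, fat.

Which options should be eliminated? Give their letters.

A: not usable as a fat; has pork, so not vegan — out
B: no coconut, vegan — valid
C: has peanut, so not Whole30-style — no
D: has coconut cream, so not coconut-free — out
E: every rule checks out — valid
F: has cashew, so not tree-nut-free — no
G: has sesame seed, so not sesame-free — out
H: has crab, so not vegan — out
I: has spelt, so not Whole30-style — no
J: has coconut oil, so not coconut-free — no

A, C, D, F, G, H, I, J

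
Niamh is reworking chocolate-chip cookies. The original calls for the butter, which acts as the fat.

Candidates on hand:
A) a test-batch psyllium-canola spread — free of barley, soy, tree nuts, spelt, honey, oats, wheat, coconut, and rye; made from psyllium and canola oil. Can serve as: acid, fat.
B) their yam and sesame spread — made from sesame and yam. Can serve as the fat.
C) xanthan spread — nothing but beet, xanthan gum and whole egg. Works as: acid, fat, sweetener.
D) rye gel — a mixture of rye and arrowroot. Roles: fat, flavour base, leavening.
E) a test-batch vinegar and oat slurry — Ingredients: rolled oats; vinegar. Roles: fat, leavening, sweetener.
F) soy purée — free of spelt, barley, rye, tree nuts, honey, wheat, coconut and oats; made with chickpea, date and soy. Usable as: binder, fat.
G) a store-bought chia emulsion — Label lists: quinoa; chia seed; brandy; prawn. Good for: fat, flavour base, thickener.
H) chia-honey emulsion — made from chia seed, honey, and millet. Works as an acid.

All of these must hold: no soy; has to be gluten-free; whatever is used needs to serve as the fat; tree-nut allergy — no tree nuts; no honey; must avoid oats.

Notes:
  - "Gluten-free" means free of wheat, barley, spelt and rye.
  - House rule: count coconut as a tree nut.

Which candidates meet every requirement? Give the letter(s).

A: every rule checks out — valid
B: every rule checks out — valid
C: all constraints satisfied — keep
D: has rye, so not gluten-free — reject
E: has rolled oats, so not oat-free — no
F: has soy, so not soy-free — out
G: gluten-free, tree-nut-free — keep
H: not usable as a fat; has honey, so not honey-free — no

A, B, C, G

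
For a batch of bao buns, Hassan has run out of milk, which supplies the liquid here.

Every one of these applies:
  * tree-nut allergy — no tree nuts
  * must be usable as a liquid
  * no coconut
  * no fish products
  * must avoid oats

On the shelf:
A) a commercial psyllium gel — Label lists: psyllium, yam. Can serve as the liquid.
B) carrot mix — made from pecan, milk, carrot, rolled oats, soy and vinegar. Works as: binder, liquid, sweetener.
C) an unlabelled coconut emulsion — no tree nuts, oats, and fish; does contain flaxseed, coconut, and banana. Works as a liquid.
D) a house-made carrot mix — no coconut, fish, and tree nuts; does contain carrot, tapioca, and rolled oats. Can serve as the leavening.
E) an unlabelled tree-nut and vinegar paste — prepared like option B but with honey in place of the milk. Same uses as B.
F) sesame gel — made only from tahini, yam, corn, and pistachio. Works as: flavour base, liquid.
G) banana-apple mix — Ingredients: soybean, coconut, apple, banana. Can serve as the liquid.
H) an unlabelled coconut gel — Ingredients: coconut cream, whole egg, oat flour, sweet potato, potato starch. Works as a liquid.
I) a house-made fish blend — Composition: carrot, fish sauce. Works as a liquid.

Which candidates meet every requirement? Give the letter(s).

A: only psyllium and yam; none excluded — keep
B: has pecan, so not tree-nut-free; has rolled oats, so not oat-free — out
C: has coconut, so not coconut-free — reject
D: not usable as a liquid; has rolled oats, so not oat-free — out
E: has pecan, so not tree-nut-free; has rolled oats, so not oat-free — out
F: has pistachio, so not tree-nut-free — no
G: has coconut, so not coconut-free — reject
H: has coconut cream, so not coconut-free; has oat flour, so not oat-free — no
I: has fish sauce, so not fish-free — reject

A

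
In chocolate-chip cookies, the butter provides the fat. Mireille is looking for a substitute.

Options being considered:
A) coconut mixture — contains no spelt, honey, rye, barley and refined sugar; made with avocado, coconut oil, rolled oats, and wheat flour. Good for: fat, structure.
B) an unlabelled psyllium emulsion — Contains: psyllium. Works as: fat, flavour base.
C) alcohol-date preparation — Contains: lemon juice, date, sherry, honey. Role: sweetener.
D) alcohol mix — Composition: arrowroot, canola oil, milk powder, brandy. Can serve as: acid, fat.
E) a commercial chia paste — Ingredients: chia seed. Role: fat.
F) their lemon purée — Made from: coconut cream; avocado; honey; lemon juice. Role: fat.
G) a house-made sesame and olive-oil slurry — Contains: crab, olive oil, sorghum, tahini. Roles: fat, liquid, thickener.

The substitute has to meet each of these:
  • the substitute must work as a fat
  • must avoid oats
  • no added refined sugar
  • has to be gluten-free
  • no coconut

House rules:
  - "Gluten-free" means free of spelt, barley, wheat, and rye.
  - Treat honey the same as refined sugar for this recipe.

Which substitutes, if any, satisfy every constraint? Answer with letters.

B, D, E, G

A: has wheat flour, so not gluten-free; has coconut oil, so not coconut-free (and 1 more) — no
B: only psyllium; none excluded — OK
C: not usable as a fat; has honey, so not no-added-sugar — out
D: brandy and milk powder etc. — none of it excluded — keep
E: no coconut, gluten-free — OK
F: has honey, so not no-added-sugar; has coconut cream, so not coconut-free — out
G: every rule checks out — valid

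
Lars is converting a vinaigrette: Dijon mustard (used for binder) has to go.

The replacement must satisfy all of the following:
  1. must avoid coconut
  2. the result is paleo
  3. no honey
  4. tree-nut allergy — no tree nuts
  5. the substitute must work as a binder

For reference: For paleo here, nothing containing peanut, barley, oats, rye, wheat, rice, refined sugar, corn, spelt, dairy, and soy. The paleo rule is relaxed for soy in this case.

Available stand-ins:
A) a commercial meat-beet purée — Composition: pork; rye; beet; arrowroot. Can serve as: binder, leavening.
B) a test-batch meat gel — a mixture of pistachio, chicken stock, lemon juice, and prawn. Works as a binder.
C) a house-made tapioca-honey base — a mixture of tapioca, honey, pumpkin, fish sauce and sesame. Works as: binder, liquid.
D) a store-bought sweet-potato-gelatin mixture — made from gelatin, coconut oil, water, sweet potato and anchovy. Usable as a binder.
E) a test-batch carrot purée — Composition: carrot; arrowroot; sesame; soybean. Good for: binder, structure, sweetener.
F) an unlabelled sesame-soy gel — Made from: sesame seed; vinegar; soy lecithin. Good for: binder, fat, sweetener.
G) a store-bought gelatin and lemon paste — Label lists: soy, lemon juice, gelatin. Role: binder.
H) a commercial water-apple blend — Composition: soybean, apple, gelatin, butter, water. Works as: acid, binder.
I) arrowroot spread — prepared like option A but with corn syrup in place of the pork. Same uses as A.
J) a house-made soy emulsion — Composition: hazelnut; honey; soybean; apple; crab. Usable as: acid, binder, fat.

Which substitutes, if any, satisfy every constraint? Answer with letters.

A: has rye, so not paleo — no
B: has pistachio, so not tree-nut-free — reject
C: has honey, so not honey-free — out
D: has coconut oil, so not coconut-free — out
E: soy is permitted under the paleo carve-out; nothing else excluded — OK
F: soy is permitted under the paleo carve-out; nothing else excluded — keep
G: soy is permitted under the paleo carve-out; nothing else excluded — keep
H: has butter, so not paleo — out
I: has corn syrup, so not paleo — reject
J: has hazelnut, so not tree-nut-free; has honey, so not honey-free — out

E, F, G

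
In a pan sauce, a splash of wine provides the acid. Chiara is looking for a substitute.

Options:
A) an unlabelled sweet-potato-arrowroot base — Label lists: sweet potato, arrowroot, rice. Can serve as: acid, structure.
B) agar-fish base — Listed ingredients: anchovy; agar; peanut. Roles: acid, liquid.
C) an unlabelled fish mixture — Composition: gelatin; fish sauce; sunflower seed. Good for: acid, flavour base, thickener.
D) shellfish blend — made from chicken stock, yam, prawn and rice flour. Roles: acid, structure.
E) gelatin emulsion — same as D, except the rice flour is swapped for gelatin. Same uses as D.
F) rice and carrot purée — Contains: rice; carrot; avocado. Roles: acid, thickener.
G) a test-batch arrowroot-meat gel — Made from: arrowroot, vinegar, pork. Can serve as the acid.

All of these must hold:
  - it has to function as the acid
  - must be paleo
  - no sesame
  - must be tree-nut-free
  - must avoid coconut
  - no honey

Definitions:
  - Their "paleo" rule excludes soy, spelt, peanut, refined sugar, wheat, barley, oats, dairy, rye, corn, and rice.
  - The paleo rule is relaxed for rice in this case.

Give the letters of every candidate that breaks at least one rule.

A: rice is permitted under the paleo carve-out; nothing else excluded — keep
B: has peanut, so not paleo — out
C: all constraints satisfied — OK
D: rice is permitted under the paleo carve-out; nothing else excluded — valid
E: no coconut, no sesame — keep
F: rice is permitted under the paleo carve-out; nothing else excluded — OK
G: works as an acid, no honey, paleo — OK

B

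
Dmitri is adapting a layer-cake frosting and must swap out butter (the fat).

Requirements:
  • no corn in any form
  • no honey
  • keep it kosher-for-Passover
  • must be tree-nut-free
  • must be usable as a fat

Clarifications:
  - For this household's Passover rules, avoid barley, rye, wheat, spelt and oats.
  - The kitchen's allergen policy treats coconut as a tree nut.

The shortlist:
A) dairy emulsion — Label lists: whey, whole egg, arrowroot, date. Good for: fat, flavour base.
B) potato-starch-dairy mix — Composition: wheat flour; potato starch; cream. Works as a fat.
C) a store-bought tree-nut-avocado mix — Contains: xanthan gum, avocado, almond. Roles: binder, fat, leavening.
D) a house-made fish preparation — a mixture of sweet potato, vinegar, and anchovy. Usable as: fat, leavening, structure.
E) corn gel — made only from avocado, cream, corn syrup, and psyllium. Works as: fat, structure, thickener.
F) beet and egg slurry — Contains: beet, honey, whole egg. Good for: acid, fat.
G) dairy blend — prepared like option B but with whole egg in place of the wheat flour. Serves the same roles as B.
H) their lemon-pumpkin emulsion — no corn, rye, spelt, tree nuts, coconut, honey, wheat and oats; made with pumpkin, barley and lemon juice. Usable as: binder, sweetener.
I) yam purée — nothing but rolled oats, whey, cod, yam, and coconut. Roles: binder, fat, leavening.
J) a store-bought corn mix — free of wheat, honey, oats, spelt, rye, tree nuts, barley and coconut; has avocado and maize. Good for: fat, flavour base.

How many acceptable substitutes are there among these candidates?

3

A: all constraints satisfied — keep
B: has wheat flour, so not kosher-for-Passover — reject
C: has almond, so not tree-nut-free — no
D: only anchovy, vinegar and sweet potato; none excluded — OK
E: has corn syrup, so not corn-free — no
F: has honey, so not honey-free — out
G: nothing on the exclusion list — keep
H: not usable as a fat; has barley, so not kosher-for-Passover — no
I: has rolled oats, so not kosher-for-Passover; has coconut, so not tree-nut-free — reject
J: has maize, so not corn-free — no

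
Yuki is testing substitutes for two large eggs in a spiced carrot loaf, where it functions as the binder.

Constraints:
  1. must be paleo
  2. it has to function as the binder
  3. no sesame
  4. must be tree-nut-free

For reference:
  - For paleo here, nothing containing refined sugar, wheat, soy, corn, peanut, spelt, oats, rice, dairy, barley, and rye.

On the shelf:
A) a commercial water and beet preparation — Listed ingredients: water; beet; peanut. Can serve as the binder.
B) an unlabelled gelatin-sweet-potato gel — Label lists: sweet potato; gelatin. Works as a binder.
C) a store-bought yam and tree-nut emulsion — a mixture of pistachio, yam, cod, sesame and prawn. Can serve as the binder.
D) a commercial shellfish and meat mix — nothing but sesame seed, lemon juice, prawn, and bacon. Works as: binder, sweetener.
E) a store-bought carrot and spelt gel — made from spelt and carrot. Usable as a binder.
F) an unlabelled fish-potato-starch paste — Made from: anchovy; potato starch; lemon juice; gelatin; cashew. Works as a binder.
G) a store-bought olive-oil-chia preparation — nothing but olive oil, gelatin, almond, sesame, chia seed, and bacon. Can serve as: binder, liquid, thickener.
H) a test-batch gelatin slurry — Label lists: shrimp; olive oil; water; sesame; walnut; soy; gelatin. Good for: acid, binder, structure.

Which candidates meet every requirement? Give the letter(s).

A: has peanut, so not paleo — no
B: paleo, no sesame — valid
C: has pistachio, so not tree-nut-free; has sesame, so not sesame-free — reject
D: has sesame seed, so not sesame-free — reject
E: has spelt, so not paleo — reject
F: has cashew, so not tree-nut-free — no
G: has almond, so not tree-nut-free; has sesame, so not sesame-free — reject
H: has soy, so not paleo; has walnut, so not tree-nut-free (and 1 more) — reject

B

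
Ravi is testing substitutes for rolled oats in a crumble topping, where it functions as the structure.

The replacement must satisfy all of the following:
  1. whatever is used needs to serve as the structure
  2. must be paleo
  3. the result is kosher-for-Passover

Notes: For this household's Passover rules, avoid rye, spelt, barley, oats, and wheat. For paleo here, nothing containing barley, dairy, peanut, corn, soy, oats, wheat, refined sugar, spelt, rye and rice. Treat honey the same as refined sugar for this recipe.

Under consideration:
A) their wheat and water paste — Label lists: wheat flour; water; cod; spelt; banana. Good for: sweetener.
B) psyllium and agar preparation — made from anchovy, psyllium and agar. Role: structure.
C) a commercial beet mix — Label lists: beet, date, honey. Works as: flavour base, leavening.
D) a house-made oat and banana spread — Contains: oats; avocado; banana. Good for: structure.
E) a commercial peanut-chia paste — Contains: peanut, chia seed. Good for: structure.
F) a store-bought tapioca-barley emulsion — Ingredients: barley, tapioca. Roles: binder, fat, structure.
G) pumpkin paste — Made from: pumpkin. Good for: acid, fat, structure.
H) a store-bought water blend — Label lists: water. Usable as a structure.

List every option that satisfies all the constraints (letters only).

B, G, H

A: not usable as a structure; has spelt, so not kosher-for-Passover (and 1 more) — reject
B: only anchovy, agar, and psyllium; none excluded — valid
C: not usable as a structure; has honey, so not paleo — reject
D: has oats, so not kosher-for-Passover; has oats, so not paleo — reject
E: has peanut, so not paleo — reject
F: has barley, so not kosher-for-Passover; has barley, so not paleo — no
G: only pumpkin; none excluded — keep
H: all constraints satisfied — OK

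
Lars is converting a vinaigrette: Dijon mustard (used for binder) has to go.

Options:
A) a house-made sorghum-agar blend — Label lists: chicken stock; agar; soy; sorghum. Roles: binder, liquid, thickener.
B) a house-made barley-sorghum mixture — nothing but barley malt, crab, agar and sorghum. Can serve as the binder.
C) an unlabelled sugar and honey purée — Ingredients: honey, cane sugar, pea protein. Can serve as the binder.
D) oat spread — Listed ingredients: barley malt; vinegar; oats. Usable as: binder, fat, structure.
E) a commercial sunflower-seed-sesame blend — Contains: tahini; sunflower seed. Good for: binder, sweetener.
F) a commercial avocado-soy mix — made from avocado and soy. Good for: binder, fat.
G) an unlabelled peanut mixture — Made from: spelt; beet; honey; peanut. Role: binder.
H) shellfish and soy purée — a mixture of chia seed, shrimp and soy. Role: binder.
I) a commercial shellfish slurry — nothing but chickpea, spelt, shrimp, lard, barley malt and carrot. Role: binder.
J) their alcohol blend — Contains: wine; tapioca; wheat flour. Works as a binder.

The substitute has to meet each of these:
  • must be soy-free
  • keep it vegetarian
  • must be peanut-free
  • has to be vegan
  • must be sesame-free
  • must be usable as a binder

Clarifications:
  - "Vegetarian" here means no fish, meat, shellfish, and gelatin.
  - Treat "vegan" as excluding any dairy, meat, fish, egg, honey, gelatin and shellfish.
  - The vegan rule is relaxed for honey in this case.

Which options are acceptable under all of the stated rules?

A: has chicken stock, so not vegetarian; has chicken stock, so not vegan (and 1 more) — out
B: has crab, so not vegetarian; has crab, so not vegan — reject
C: honey is permitted under the vegan carve-out; nothing else excluded — keep
D: every rule checks out — keep
E: has tahini, so not sesame-free — no
F: has soy, so not soy-free — no
G: has peanut, so not peanut-free — no
H: has shrimp, so not vegetarian; has shrimp, so not vegan (and 1 more) — out
I: has lard, so not vegetarian; has lard, so not vegan — no
J: only wine, wheat flour and tapioca; none excluded — OK

C, D, J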